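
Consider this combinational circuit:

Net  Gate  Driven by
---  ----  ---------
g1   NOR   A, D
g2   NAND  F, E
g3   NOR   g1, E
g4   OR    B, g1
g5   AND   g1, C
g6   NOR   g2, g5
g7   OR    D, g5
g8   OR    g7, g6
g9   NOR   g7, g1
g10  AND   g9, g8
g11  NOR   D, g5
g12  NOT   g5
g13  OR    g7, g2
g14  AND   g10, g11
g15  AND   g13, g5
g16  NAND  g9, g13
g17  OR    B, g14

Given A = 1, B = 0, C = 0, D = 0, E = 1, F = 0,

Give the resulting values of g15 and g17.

g15 = 0; g17 = 0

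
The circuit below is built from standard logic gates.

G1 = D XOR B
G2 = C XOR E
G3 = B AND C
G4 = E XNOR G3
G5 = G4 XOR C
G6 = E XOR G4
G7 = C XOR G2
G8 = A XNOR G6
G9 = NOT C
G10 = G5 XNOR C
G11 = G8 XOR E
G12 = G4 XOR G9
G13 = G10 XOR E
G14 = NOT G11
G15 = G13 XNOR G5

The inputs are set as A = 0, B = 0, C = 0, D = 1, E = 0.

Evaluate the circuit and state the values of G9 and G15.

G9 = 1; G15 = 0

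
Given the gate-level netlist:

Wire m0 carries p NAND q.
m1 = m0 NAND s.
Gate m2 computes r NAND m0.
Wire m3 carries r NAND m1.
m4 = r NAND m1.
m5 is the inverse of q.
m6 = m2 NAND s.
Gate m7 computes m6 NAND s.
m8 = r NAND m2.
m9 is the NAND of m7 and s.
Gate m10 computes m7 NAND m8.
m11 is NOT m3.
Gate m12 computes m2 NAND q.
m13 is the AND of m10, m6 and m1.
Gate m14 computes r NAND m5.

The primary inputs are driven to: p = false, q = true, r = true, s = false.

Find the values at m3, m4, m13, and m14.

m3 = false, m4 = false, m13 = false, m14 = true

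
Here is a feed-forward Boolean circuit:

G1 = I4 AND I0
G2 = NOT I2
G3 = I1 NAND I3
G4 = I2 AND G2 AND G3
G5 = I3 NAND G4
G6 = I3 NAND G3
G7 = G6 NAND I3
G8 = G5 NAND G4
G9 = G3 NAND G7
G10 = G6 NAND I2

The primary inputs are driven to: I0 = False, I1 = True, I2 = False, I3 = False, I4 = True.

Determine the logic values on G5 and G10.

G2 = NOT I2 = NOT False = True
G3 = I1 NAND I3 = True NAND False = True
G4 = I2 AND G2 AND G3 = False AND True AND True = False
G5 = I3 NAND G4 = False NAND False = True
G6 = I3 NAND G3 = False NAND True = True
G10 = G6 NAND I2 = True NAND False = True

G5 = True, G10 = True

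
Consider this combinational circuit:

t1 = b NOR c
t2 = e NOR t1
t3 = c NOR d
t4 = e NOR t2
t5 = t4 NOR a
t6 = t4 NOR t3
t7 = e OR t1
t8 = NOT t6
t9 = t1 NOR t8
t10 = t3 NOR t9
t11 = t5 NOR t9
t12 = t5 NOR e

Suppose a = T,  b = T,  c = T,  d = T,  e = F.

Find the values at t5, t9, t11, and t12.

t5 = F; t9 = T; t11 = F; t12 = T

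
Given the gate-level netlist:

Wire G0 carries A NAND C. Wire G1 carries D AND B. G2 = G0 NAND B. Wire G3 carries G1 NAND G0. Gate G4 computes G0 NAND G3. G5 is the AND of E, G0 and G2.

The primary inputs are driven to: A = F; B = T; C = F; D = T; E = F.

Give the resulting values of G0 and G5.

G0 = T, G5 = F

G0 = A NAND C = F NAND F = T
G2 = G0 NAND B = T NAND T = F
G5 = E AND G0 AND G2 = F AND T AND F = F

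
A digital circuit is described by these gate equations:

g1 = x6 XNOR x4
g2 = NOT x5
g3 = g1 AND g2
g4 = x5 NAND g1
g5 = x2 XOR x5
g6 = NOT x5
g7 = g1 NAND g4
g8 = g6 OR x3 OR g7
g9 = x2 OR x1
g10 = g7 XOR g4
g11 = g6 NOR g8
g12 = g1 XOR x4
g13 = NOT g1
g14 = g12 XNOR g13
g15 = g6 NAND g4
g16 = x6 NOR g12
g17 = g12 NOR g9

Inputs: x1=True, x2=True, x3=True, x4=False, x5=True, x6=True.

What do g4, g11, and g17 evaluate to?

g1 = x6 XNOR x4 = True XNOR False = False
g4 = x5 NAND g1 = True NAND False = True
g6 = NOT x5 = NOT True = False
g7 = g1 NAND g4 = False NAND True = True
g8 = g6 OR x3 OR g7 = False OR True OR True = True
g9 = x2 OR x1 = True OR True = True
g11 = g6 NOR g8 = False NOR True = False
g12 = g1 XOR x4 = False XOR False = False
g17 = g12 NOR g9 = False NOR True = False

g4 = True  g11 = False  g17 = False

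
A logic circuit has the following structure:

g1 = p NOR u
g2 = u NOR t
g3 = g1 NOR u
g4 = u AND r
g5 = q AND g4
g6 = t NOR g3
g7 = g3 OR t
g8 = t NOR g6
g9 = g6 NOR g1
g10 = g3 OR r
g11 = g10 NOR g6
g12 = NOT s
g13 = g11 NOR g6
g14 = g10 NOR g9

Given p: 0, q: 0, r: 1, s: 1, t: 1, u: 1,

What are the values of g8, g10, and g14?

g8 = 0  g10 = 1  g14 = 0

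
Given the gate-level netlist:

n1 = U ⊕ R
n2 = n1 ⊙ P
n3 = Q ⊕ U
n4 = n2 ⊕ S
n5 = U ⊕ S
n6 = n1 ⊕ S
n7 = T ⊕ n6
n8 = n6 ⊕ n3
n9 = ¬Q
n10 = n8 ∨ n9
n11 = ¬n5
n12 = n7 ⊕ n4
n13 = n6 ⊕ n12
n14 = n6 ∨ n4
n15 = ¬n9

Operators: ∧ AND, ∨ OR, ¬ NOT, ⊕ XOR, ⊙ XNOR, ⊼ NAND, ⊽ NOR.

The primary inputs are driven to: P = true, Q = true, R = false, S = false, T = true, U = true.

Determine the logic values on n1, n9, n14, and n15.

n1 = true  n9 = false  n14 = true  n15 = true

n1 = U XOR R = true XOR false = true
n2 = n1 XNOR P = true XNOR true = true
n4 = n2 XOR S = true XOR false = true
n6 = n1 XOR S = true XOR false = true
n9 = NOT Q = NOT true = false
n14 = n6 OR n4 = true OR true = true
n15 = NOT n9 = NOT false = true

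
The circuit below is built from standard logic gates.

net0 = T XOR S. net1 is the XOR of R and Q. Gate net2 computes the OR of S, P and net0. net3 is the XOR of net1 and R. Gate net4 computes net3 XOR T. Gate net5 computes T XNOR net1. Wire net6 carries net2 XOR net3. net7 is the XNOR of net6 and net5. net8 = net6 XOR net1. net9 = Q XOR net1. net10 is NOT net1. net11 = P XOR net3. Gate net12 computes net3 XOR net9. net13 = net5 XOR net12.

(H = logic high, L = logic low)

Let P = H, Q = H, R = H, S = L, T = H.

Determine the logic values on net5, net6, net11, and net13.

net0 = T XOR S = H XOR L = H
net1 = R XOR Q = H XOR H = L
net2 = S OR P OR net0 = L OR H OR H = H
net3 = net1 XOR R = L XOR H = H
net5 = T XNOR net1 = H XNOR L = L
net6 = net2 XOR net3 = H XOR H = L
net9 = Q XOR net1 = H XOR L = H
net11 = P XOR net3 = H XOR H = L
net12 = net3 XOR net9 = H XOR H = L
net13 = net5 XOR net12 = L XOR L = L

net5 = L, net6 = L, net11 = L, net13 = L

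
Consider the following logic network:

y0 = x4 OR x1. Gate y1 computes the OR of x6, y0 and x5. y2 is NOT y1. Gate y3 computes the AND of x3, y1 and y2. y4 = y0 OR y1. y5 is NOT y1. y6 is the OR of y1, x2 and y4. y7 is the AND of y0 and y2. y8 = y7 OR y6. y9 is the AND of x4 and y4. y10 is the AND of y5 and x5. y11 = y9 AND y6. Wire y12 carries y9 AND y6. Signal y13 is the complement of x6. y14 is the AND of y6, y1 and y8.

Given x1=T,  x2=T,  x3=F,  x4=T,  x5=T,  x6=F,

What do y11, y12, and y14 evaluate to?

y0 = x4 OR x1 = T OR T = T
y1 = x6 OR y0 OR x5 = F OR T OR T = T
y2 = NOT y1 = NOT T = F
y4 = y0 OR y1 = T OR T = T
y6 = y1 OR x2 OR y4 = T OR T OR T = T
y7 = y0 AND y2 = T AND F = F
y8 = y7 OR y6 = F OR T = T
y9 = x4 AND y4 = T AND T = T
y11 = y9 AND y6 = T AND T = T
y12 = y9 AND y6 = T AND T = T
y14 = y6 AND y1 AND y8 = T AND T AND T = T

y11 = T, y12 = T, y14 = T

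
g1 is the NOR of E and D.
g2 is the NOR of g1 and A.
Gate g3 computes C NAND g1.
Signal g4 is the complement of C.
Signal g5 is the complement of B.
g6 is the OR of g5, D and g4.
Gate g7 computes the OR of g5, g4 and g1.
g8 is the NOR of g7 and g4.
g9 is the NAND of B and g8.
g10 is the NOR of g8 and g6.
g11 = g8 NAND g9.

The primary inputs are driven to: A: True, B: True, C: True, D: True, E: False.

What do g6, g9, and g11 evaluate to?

g1 = E NOR D = False NOR True = False
g4 = NOT C = NOT True = False
g5 = NOT B = NOT True = False
g6 = g5 OR D OR g4 = False OR True OR False = True
g7 = g5 OR g4 OR g1 = False OR False OR False = False
g8 = g7 NOR g4 = False NOR False = True
g9 = B NAND g8 = True NAND True = False
g11 = g8 NAND g9 = True NAND False = True

g6 = True; g9 = False; g11 = True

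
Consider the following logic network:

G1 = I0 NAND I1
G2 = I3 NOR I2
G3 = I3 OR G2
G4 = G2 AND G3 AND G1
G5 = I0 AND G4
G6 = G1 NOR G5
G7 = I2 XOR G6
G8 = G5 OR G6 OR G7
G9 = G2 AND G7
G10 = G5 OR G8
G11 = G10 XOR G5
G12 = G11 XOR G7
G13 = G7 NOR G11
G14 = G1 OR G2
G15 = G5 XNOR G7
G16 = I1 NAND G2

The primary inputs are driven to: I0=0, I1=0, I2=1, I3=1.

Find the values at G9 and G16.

G9 = 0  G16 = 1

G1 = I0 NAND I1 = 0 NAND 0 = 1
G2 = I3 NOR I2 = 1 NOR 1 = 0
G3 = I3 OR G2 = 1 OR 0 = 1
G4 = G2 AND G3 AND G1 = 0 AND 1 AND 1 = 0
G5 = I0 AND G4 = 0 AND 0 = 0
G6 = G1 NOR G5 = 1 NOR 0 = 0
G7 = I2 XOR G6 = 1 XOR 0 = 1
G9 = G2 AND G7 = 0 AND 1 = 0
G16 = I1 NAND G2 = 0 NAND 0 = 1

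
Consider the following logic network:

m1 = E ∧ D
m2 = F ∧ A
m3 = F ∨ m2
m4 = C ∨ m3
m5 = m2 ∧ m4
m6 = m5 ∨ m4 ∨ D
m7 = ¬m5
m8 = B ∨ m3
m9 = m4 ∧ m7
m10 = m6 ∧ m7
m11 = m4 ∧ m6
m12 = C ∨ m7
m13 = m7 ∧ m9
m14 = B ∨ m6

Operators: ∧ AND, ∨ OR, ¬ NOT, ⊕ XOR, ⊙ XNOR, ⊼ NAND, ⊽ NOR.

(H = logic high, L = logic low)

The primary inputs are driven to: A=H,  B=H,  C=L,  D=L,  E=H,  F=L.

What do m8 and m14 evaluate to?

m8 = H  m14 = H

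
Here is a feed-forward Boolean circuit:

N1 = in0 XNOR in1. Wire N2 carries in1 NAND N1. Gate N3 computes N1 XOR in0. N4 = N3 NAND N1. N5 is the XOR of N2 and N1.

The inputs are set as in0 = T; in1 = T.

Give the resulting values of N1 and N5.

N1 = T, N5 = T

N1 = in0 XNOR in1 = T XNOR T = T
N2 = in1 NAND N1 = T NAND T = F
N5 = N2 XOR N1 = F XOR T = T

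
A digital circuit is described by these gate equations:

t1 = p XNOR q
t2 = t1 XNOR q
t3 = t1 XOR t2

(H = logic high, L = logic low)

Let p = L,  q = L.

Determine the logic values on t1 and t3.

t1 = H, t3 = H

t1 = p XNOR q = L XNOR L = H
t2 = t1 XNOR q = H XNOR L = L
t3 = t1 XOR t2 = H XOR L = H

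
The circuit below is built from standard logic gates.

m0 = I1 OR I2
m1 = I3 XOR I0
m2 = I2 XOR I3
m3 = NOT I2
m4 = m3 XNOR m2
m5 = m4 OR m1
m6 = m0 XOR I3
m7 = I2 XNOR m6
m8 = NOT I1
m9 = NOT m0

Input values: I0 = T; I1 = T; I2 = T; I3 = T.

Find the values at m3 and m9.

m0 = I1 OR I2 = T OR T = T
m3 = NOT I2 = NOT T = F
m9 = NOT m0 = NOT T = F

m3 = F, m9 = F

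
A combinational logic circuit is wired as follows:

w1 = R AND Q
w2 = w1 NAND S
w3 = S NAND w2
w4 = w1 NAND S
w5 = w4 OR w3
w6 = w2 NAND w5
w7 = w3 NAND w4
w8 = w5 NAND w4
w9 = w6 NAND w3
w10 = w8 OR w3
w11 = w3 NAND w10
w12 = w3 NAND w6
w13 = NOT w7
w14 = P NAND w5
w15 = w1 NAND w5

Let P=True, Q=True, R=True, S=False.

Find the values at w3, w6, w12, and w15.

w3 = True, w6 = False, w12 = True, w15 = False

w1 = R AND Q = True AND True = True
w2 = w1 NAND S = True NAND False = True
w3 = S NAND w2 = False NAND True = True
w4 = w1 NAND S = True NAND False = True
w5 = w4 OR w3 = True OR True = True
w6 = w2 NAND w5 = True NAND True = False
w12 = w3 NAND w6 = True NAND False = True
w15 = w1 NAND w5 = True NAND True = False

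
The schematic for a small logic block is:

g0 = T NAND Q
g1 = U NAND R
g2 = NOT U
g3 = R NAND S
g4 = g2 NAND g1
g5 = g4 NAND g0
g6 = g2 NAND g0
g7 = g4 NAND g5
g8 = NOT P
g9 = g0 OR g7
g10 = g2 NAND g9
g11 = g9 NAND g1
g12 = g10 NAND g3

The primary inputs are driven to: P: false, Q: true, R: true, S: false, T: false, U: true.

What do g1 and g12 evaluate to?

g0 = T NAND Q = false NAND true = true
g1 = U NAND R = true NAND true = false
g2 = NOT U = NOT true = false
g3 = R NAND S = true NAND false = true
g4 = g2 NAND g1 = false NAND false = true
g5 = g4 NAND g0 = true NAND true = false
g7 = g4 NAND g5 = true NAND false = true
g9 = g0 OR g7 = true OR true = true
g10 = g2 NAND g9 = false NAND true = true
g12 = g10 NAND g3 = true NAND true = false

g1 = false  g12 = false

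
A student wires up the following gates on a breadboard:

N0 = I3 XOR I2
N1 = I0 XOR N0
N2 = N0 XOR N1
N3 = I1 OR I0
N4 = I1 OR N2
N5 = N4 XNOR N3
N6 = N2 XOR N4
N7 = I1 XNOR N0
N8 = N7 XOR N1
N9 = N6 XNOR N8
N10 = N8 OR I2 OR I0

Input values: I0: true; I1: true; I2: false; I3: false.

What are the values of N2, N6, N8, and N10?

N0 = I3 XOR I2 = false XOR false = false
N1 = I0 XOR N0 = true XOR false = true
N2 = N0 XOR N1 = false XOR true = true
N4 = I1 OR N2 = true OR true = true
N6 = N2 XOR N4 = true XOR true = false
N7 = I1 XNOR N0 = true XNOR false = false
N8 = N7 XOR N1 = false XOR true = true
N10 = N8 OR I2 OR I0 = true OR false OR true = true

N2 = true, N6 = false, N8 = true, N10 = true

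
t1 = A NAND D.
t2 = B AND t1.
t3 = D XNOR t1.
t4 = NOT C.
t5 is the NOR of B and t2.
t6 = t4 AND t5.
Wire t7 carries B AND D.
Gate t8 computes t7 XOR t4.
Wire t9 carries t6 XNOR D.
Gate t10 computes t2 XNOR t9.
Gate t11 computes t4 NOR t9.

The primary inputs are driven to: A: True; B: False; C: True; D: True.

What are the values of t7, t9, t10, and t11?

t1 = A NAND D = True NAND True = False
t2 = B AND t1 = False AND False = False
t4 = NOT C = NOT True = False
t5 = B NOR t2 = False NOR False = True
t6 = t4 AND t5 = False AND True = False
t7 = B AND D = False AND True = False
t9 = t6 XNOR D = False XNOR True = False
t10 = t2 XNOR t9 = False XNOR False = True
t11 = t4 NOR t9 = False NOR False = True

t7 = False  t9 = False  t10 = True  t11 = True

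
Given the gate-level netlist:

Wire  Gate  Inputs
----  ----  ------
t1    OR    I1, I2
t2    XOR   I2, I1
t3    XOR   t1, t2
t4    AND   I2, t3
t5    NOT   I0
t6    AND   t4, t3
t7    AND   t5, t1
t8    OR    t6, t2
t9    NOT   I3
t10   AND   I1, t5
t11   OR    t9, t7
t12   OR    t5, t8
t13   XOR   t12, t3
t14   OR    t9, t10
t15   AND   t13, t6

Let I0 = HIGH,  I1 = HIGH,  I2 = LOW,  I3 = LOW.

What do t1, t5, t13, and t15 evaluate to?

t1 = I1 OR I2 = HIGH OR LOW = HIGH
t2 = I2 XOR I1 = LOW XOR HIGH = HIGH
t3 = t1 XOR t2 = HIGH XOR HIGH = LOW
t4 = I2 AND t3 = LOW AND LOW = LOW
t5 = NOT I0 = NOT HIGH = LOW
t6 = t4 AND t3 = LOW AND LOW = LOW
t8 = t6 OR t2 = LOW OR HIGH = HIGH
t12 = t5 OR t8 = LOW OR HIGH = HIGH
t13 = t12 XOR t3 = HIGH XOR LOW = HIGH
t15 = t13 AND t6 = HIGH AND LOW = LOW

t1 = HIGH, t5 = LOW, t13 = HIGH, t15 = LOW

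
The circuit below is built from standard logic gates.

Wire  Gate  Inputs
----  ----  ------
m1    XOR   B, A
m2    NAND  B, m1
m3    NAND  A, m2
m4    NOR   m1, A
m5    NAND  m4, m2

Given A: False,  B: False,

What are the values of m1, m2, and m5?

m1 = B XOR A = False XOR False = False
m2 = B NAND m1 = False NAND False = True
m4 = m1 NOR A = False NOR False = True
m5 = m4 NAND m2 = True NAND True = False

m1 = False  m2 = True  m5 = False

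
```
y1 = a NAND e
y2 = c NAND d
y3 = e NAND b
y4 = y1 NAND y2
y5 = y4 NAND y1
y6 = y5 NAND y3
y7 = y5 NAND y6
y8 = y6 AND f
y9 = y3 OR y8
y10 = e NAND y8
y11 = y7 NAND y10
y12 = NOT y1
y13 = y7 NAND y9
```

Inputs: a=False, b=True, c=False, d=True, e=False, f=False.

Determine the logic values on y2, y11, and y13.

y2 = True, y11 = False, y13 = False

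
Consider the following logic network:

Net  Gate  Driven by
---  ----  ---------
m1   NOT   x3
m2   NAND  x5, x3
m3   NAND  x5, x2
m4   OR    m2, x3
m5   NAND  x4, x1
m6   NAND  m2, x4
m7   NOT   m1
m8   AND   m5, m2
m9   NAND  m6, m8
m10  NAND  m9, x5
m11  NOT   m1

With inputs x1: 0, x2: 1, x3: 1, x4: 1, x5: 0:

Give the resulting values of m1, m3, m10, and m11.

m1 = NOT x3 = NOT 1 = 0
m2 = x5 NAND x3 = 0 NAND 1 = 1
m3 = x5 NAND x2 = 0 NAND 1 = 1
m5 = x4 NAND x1 = 1 NAND 0 = 1
m6 = m2 NAND x4 = 1 NAND 1 = 0
m8 = m5 AND m2 = 1 AND 1 = 1
m9 = m6 NAND m8 = 0 NAND 1 = 1
m10 = m9 NAND x5 = 1 NAND 0 = 1
m11 = NOT m1 = NOT 0 = 1

m1 = 0, m3 = 1, m10 = 1, m11 = 1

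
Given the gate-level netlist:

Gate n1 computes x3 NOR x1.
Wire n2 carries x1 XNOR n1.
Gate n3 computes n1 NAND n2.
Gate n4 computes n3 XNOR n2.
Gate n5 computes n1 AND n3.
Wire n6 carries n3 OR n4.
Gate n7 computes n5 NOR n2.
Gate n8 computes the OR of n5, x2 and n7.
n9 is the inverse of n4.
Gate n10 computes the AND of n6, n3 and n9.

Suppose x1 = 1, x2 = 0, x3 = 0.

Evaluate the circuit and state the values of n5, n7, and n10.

n1 = x3 NOR x1 = 0 NOR 1 = 0
n2 = x1 XNOR n1 = 1 XNOR 0 = 0
n3 = n1 NAND n2 = 0 NAND 0 = 1
n4 = n3 XNOR n2 = 1 XNOR 0 = 0
n5 = n1 AND n3 = 0 AND 1 = 0
n6 = n3 OR n4 = 1 OR 0 = 1
n7 = n5 NOR n2 = 0 NOR 0 = 1
n9 = NOT n4 = NOT 0 = 1
n10 = n6 AND n3 AND n9 = 1 AND 1 AND 1 = 1

n5 = 0, n7 = 1, n10 = 1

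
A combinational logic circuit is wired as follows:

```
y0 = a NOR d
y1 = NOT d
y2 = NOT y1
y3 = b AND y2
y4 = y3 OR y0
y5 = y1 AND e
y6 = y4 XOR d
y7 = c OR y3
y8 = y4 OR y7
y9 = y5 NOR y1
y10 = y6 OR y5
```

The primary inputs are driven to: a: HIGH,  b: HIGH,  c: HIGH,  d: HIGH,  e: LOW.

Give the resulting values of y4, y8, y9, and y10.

y4 = HIGH, y8 = HIGH, y9 = HIGH, y10 = LOW

y0 = a NOR d = HIGH NOR HIGH = LOW
y1 = NOT d = NOT HIGH = LOW
y2 = NOT y1 = NOT LOW = HIGH
y3 = b AND y2 = HIGH AND HIGH = HIGH
y4 = y3 OR y0 = HIGH OR LOW = HIGH
y5 = y1 AND e = LOW AND LOW = LOW
y6 = y4 XOR d = HIGH XOR HIGH = LOW
y7 = c OR y3 = HIGH OR HIGH = HIGH
y8 = y4 OR y7 = HIGH OR HIGH = HIGH
y9 = y5 NOR y1 = LOW NOR LOW = HIGH
y10 = y6 OR y5 = LOW OR LOW = LOW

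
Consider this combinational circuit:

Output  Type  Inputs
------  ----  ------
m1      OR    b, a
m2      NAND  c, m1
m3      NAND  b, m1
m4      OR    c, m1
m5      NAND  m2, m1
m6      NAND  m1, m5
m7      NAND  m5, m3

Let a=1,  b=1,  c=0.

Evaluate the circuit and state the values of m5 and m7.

m5 = 0, m7 = 1

m1 = b OR a = 1 OR 1 = 1
m2 = c NAND m1 = 0 NAND 1 = 1
m3 = b NAND m1 = 1 NAND 1 = 0
m5 = m2 NAND m1 = 1 NAND 1 = 0
m7 = m5 NAND m3 = 0 NAND 0 = 1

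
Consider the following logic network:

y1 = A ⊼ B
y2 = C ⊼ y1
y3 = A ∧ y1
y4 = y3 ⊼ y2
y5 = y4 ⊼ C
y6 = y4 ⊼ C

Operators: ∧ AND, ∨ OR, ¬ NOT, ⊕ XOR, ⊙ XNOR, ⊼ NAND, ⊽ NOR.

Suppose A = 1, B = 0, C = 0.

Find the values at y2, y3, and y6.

y2 = 1  y3 = 1  y6 = 1

y1 = A NAND B = 1 NAND 0 = 1
y2 = C NAND y1 = 0 NAND 1 = 1
y3 = A AND y1 = 1 AND 1 = 1
y4 = y3 NAND y2 = 1 NAND 1 = 0
y6 = y4 NAND C = 0 NAND 0 = 1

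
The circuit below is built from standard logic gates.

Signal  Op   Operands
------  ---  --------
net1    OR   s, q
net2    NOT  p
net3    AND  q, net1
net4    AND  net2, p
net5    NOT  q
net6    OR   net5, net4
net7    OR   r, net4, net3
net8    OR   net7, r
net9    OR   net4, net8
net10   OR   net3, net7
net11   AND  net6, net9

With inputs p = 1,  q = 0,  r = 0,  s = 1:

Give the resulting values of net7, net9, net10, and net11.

net1 = s OR q = 1 OR 0 = 1
net2 = NOT p = NOT 1 = 0
net3 = q AND net1 = 0 AND 1 = 0
net4 = net2 AND p = 0 AND 1 = 0
net5 = NOT q = NOT 0 = 1
net6 = net5 OR net4 = 1 OR 0 = 1
net7 = r OR net4 OR net3 = 0 OR 0 OR 0 = 0
net8 = net7 OR r = 0 OR 0 = 0
net9 = net4 OR net8 = 0 OR 0 = 0
net10 = net3 OR net7 = 0 OR 0 = 0
net11 = net6 AND net9 = 1 AND 0 = 0

net7 = 0, net9 = 0, net10 = 0, net11 = 0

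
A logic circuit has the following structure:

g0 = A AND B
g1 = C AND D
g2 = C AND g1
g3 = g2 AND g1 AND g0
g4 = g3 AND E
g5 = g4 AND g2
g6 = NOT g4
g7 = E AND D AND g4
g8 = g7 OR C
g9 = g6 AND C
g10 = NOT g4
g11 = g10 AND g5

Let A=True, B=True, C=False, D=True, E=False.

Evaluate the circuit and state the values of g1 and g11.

g1 = False; g11 = False

g0 = A AND B = True AND True = True
g1 = C AND D = False AND True = False
g2 = C AND g1 = False AND False = False
g3 = g2 AND g1 AND g0 = False AND False AND True = False
g4 = g3 AND E = False AND False = False
g5 = g4 AND g2 = False AND False = False
g10 = NOT g4 = NOT False = True
g11 = g10 AND g5 = True AND False = False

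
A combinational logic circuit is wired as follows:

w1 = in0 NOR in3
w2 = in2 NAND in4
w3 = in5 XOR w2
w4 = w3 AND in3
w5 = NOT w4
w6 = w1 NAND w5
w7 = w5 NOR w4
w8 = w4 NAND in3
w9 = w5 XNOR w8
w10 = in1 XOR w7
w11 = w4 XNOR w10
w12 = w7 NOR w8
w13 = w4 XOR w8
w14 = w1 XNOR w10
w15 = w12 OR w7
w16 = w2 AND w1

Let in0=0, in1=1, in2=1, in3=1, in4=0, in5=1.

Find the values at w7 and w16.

w1 = in0 NOR in3 = 0 NOR 1 = 0
w2 = in2 NAND in4 = 1 NAND 0 = 1
w3 = in5 XOR w2 = 1 XOR 1 = 0
w4 = w3 AND in3 = 0 AND 1 = 0
w5 = NOT w4 = NOT 0 = 1
w7 = w5 NOR w4 = 1 NOR 0 = 0
w16 = w2 AND w1 = 1 AND 0 = 0

w7 = 0, w16 = 0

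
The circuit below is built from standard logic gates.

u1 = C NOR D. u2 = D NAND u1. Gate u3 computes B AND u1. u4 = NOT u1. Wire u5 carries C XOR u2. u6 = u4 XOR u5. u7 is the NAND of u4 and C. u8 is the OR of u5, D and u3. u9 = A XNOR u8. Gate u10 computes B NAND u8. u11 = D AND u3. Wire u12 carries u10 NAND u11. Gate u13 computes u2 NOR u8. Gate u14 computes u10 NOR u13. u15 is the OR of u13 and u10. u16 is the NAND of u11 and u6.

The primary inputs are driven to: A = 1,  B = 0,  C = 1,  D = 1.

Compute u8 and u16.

u1 = C NOR D = 1 NOR 1 = 0
u2 = D NAND u1 = 1 NAND 0 = 1
u3 = B AND u1 = 0 AND 0 = 0
u4 = NOT u1 = NOT 0 = 1
u5 = C XOR u2 = 1 XOR 1 = 0
u6 = u4 XOR u5 = 1 XOR 0 = 1
u8 = u5 OR D OR u3 = 0 OR 1 OR 0 = 1
u11 = D AND u3 = 1 AND 0 = 0
u16 = u11 NAND u6 = 0 NAND 1 = 1

u8 = 1; u16 = 1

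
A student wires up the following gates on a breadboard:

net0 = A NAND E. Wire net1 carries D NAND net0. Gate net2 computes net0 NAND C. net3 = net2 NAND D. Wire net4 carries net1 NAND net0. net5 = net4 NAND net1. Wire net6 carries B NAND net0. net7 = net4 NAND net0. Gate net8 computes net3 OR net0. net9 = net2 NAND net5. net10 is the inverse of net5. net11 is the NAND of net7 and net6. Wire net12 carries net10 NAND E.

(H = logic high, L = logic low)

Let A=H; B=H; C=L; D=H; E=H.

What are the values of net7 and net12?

net0 = A NAND E = H NAND H = L
net1 = D NAND net0 = H NAND L = H
net4 = net1 NAND net0 = H NAND L = H
net5 = net4 NAND net1 = H NAND H = L
net7 = net4 NAND net0 = H NAND L = H
net10 = NOT net5 = NOT L = H
net12 = net10 NAND E = H NAND H = L

net7 = H, net12 = L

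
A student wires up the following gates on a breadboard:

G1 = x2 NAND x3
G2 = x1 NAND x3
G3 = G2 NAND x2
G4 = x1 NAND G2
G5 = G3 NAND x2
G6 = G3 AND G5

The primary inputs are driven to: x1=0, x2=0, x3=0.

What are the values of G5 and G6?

G5 = 1, G6 = 1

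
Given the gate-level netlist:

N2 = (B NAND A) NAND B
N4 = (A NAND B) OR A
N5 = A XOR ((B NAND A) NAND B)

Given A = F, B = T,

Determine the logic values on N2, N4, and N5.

N2 = (T NAND F) NAND T = F
N4 = (F NAND T) OR F = T
N5 = F XOR ((T NAND F) NAND T) = F

N2 = F, N4 = T, N5 = F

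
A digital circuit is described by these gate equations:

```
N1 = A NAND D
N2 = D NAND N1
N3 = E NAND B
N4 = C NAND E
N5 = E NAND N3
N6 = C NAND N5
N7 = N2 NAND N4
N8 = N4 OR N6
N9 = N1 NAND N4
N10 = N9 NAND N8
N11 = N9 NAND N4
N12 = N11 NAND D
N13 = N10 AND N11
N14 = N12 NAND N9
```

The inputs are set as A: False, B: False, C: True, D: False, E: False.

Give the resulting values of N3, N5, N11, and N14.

N1 = A NAND D = False NAND False = True
N3 = E NAND B = False NAND False = True
N4 = C NAND E = True NAND False = True
N5 = E NAND N3 = False NAND True = True
N9 = N1 NAND N4 = True NAND True = False
N11 = N9 NAND N4 = False NAND True = True
N12 = N11 NAND D = True NAND False = True
N14 = N12 NAND N9 = True NAND False = True

N3 = True  N5 = True  N11 = True  N14 = True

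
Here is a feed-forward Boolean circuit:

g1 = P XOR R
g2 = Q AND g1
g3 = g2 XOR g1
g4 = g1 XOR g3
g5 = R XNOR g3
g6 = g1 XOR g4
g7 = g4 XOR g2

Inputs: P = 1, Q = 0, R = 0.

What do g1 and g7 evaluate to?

g1 = 1; g7 = 0

g1 = P XOR R = 1 XOR 0 = 1
g2 = Q AND g1 = 0 AND 1 = 0
g3 = g2 XOR g1 = 0 XOR 1 = 1
g4 = g1 XOR g3 = 1 XOR 1 = 0
g7 = g4 XOR g2 = 0 XOR 0 = 0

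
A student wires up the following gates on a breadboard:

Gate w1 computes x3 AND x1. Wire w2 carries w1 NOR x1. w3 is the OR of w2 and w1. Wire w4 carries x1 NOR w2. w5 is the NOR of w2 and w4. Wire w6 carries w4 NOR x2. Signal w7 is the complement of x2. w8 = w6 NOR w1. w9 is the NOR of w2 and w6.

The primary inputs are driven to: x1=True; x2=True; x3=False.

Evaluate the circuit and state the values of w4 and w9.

w1 = x3 AND x1 = False AND True = False
w2 = w1 NOR x1 = False NOR True = False
w4 = x1 NOR w2 = True NOR False = False
w6 = w4 NOR x2 = False NOR True = False
w9 = w2 NOR w6 = False NOR False = True

w4 = False, w9 = True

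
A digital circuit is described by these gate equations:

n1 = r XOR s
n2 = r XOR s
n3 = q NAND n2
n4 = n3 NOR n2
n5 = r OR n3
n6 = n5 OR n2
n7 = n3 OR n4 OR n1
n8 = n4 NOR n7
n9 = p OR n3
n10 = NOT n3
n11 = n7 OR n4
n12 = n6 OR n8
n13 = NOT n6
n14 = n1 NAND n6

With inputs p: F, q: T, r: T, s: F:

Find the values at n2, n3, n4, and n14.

n2 = T; n3 = F; n4 = F; n14 = F

n1 = r XOR s = T XOR F = T
n2 = r XOR s = T XOR F = T
n3 = q NAND n2 = T NAND T = F
n4 = n3 NOR n2 = F NOR T = F
n5 = r OR n3 = T OR F = T
n6 = n5 OR n2 = T OR T = T
n14 = n1 NAND n6 = T NAND T = F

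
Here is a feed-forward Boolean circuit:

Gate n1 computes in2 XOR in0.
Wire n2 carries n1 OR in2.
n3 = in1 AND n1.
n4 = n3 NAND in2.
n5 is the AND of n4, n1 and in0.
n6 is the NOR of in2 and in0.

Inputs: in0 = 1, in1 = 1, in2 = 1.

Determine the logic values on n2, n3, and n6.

n1 = in2 XOR in0 = 1 XOR 1 = 0
n2 = n1 OR in2 = 0 OR 1 = 1
n3 = in1 AND n1 = 1 AND 0 = 0
n6 = in2 NOR in0 = 1 NOR 1 = 0

n2 = 1, n3 = 0, n6 = 0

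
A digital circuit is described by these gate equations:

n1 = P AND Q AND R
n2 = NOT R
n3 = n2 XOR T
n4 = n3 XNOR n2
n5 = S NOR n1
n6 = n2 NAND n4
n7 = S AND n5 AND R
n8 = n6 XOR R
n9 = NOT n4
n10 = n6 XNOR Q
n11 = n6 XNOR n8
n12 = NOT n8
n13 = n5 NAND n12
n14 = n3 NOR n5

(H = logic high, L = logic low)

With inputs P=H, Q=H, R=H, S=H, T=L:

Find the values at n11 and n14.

n11 = L; n14 = H

n1 = P AND Q AND R = H AND H AND H = H
n2 = NOT R = NOT H = L
n3 = n2 XOR T = L XOR L = L
n4 = n3 XNOR n2 = L XNOR L = H
n5 = S NOR n1 = H NOR H = L
n6 = n2 NAND n4 = L NAND H = H
n8 = n6 XOR R = H XOR H = L
n11 = n6 XNOR n8 = H XNOR L = L
n14 = n3 NOR n5 = L NOR L = H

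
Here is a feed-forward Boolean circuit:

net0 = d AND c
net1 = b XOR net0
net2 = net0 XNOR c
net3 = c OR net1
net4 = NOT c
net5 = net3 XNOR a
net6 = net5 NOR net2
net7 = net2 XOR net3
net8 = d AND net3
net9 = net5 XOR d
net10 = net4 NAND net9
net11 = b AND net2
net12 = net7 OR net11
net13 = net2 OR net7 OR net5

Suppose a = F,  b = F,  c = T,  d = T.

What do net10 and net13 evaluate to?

net10 = T, net13 = T

net0 = d AND c = T AND T = T
net1 = b XOR net0 = F XOR T = T
net2 = net0 XNOR c = T XNOR T = T
net3 = c OR net1 = T OR T = T
net4 = NOT c = NOT T = F
net5 = net3 XNOR a = T XNOR F = F
net7 = net2 XOR net3 = T XOR T = F
net9 = net5 XOR d = F XOR T = T
net10 = net4 NAND net9 = F NAND T = T
net13 = net2 OR net7 OR net5 = T OR F OR F = T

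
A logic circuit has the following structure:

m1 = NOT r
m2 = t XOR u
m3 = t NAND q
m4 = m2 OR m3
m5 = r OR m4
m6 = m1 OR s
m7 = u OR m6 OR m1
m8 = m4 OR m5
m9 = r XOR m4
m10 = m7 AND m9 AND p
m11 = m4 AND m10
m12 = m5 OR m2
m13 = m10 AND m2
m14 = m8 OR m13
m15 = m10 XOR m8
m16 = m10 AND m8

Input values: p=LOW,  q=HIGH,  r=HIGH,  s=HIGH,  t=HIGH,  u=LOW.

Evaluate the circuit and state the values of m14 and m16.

m1 = NOT r = NOT HIGH = LOW
m2 = t XOR u = HIGH XOR LOW = HIGH
m3 = t NAND q = HIGH NAND HIGH = LOW
m4 = m2 OR m3 = HIGH OR LOW = HIGH
m5 = r OR m4 = HIGH OR HIGH = HIGH
m6 = m1 OR s = LOW OR HIGH = HIGH
m7 = u OR m6 OR m1 = LOW OR HIGH OR LOW = HIGH
m8 = m4 OR m5 = HIGH OR HIGH = HIGH
m9 = r XOR m4 = HIGH XOR HIGH = LOW
m10 = m7 AND m9 AND p = HIGH AND LOW AND LOW = LOW
m13 = m10 AND m2 = LOW AND HIGH = LOW
m14 = m8 OR m13 = HIGH OR LOW = HIGH
m16 = m10 AND m8 = LOW AND HIGH = LOW

m14 = HIGH, m16 = LOW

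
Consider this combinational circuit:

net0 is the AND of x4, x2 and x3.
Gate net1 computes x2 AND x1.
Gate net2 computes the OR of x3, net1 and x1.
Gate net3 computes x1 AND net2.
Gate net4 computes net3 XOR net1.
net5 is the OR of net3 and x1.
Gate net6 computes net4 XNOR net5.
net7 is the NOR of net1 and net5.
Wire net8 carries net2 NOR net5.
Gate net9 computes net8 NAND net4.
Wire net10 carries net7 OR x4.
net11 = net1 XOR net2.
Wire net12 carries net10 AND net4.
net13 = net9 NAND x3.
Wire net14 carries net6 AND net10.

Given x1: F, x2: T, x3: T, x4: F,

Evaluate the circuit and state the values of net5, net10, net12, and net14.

net1 = x2 AND x1 = T AND F = F
net2 = x3 OR net1 OR x1 = T OR F OR F = T
net3 = x1 AND net2 = F AND T = F
net4 = net3 XOR net1 = F XOR F = F
net5 = net3 OR x1 = F OR F = F
net6 = net4 XNOR net5 = F XNOR F = T
net7 = net1 NOR net5 = F NOR F = T
net10 = net7 OR x4 = T OR F = T
net12 = net10 AND net4 = T AND F = F
net14 = net6 AND net10 = T AND T = T

net5 = F; net10 = T; net12 = F; net14 = T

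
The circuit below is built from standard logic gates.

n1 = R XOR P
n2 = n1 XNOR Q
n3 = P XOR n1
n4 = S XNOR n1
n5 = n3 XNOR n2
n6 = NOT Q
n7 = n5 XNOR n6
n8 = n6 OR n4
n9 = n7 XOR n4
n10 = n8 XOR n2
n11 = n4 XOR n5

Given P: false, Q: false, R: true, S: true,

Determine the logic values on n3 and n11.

n1 = R XOR P = true XOR false = true
n2 = n1 XNOR Q = true XNOR false = false
n3 = P XOR n1 = false XOR true = true
n4 = S XNOR n1 = true XNOR true = true
n5 = n3 XNOR n2 = true XNOR false = false
n11 = n4 XOR n5 = true XOR false = true

n3 = true, n11 = true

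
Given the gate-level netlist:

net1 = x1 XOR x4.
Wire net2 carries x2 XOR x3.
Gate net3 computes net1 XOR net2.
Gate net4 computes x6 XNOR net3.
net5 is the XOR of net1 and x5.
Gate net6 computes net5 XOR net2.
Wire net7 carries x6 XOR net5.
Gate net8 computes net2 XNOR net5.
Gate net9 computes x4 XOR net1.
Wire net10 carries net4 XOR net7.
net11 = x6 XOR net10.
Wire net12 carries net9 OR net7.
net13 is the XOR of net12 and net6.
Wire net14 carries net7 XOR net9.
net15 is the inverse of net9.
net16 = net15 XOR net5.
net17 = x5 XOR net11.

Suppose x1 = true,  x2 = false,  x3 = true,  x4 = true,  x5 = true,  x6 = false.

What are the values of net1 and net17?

net1 = false  net17 = false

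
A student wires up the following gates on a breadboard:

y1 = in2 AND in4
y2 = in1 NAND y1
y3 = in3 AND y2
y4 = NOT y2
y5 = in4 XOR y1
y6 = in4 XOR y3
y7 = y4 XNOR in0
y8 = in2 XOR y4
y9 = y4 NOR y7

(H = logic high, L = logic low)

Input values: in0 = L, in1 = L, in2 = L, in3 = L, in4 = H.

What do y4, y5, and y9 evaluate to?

y4 = L  y5 = H  y9 = L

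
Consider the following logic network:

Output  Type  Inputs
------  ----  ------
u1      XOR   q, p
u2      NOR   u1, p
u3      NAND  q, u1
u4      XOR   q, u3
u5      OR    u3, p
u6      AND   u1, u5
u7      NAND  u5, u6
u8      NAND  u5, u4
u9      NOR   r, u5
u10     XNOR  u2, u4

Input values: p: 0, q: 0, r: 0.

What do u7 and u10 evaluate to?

u1 = q XOR p = 0 XOR 0 = 0
u2 = u1 NOR p = 0 NOR 0 = 1
u3 = q NAND u1 = 0 NAND 0 = 1
u4 = q XOR u3 = 0 XOR 1 = 1
u5 = u3 OR p = 1 OR 0 = 1
u6 = u1 AND u5 = 0 AND 1 = 0
u7 = u5 NAND u6 = 1 NAND 0 = 1
u10 = u2 XNOR u4 = 1 XNOR 1 = 1

u7 = 1  u10 = 1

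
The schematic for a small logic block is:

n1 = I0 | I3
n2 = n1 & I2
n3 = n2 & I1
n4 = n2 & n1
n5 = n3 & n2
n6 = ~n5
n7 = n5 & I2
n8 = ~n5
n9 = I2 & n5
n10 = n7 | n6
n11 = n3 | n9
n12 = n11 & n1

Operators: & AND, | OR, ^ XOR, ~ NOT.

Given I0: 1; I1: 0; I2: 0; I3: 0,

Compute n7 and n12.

n1 = I0 OR I3 = 1 OR 0 = 1
n2 = n1 AND I2 = 1 AND 0 = 0
n3 = n2 AND I1 = 0 AND 0 = 0
n5 = n3 AND n2 = 0 AND 0 = 0
n7 = n5 AND I2 = 0 AND 0 = 0
n9 = I2 AND n5 = 0 AND 0 = 0
n11 = n3 OR n9 = 0 OR 0 = 0
n12 = n11 AND n1 = 0 AND 1 = 0

n7 = 0, n12 = 0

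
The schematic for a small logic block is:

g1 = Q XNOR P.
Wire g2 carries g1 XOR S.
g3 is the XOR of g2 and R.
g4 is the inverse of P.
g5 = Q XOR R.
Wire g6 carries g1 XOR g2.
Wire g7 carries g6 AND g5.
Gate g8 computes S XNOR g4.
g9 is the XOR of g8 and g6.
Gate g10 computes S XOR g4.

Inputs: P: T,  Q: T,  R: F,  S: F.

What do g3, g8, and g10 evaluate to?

g1 = Q XNOR P = T XNOR T = T
g2 = g1 XOR S = T XOR F = T
g3 = g2 XOR R = T XOR F = T
g4 = NOT P = NOT T = F
g8 = S XNOR g4 = F XNOR F = T
g10 = S XOR g4 = F XOR F = F

g3 = T, g8 = T, g10 = F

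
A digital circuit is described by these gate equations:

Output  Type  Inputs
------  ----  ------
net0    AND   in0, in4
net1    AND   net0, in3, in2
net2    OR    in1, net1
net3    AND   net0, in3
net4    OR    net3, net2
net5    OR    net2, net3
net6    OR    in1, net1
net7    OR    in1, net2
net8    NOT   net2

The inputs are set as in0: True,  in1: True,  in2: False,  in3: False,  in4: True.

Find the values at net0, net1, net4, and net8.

net0 = in0 AND in4 = True AND True = True
net1 = net0 AND in3 AND in2 = True AND False AND False = False
net2 = in1 OR net1 = True OR False = True
net3 = net0 AND in3 = True AND False = False
net4 = net3 OR net2 = False OR True = True
net8 = NOT net2 = NOT True = False

net0 = True, net1 = False, net4 = True, net8 = False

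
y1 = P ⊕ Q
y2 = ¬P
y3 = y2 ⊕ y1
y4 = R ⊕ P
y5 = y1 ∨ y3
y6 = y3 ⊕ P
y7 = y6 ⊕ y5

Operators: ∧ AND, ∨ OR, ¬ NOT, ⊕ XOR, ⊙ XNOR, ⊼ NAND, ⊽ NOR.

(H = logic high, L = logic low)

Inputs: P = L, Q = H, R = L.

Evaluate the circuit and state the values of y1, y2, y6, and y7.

y1 = P XOR Q = L XOR H = H
y2 = NOT P = NOT L = H
y3 = y2 XOR y1 = H XOR H = L
y5 = y1 OR y3 = H OR L = H
y6 = y3 XOR P = L XOR L = L
y7 = y6 XOR y5 = L XOR H = H

y1 = H  y2 = H  y6 = L  y7 = H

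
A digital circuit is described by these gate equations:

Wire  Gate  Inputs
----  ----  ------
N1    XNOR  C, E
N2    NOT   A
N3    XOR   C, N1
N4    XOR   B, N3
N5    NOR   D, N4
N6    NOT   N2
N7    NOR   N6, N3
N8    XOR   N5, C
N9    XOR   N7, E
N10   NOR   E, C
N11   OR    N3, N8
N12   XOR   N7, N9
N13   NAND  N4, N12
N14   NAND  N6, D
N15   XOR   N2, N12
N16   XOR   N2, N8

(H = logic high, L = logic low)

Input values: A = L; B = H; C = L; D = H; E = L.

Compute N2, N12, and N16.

N1 = C XNOR E = L XNOR L = H
N2 = NOT A = NOT L = H
N3 = C XOR N1 = L XOR H = H
N4 = B XOR N3 = H XOR H = L
N5 = D NOR N4 = H NOR L = L
N6 = NOT N2 = NOT H = L
N7 = N6 NOR N3 = L NOR H = L
N8 = N5 XOR C = L XOR L = L
N9 = N7 XOR E = L XOR L = L
N12 = N7 XOR N9 = L XOR L = L
N16 = N2 XOR N8 = H XOR L = H

N2 = H, N12 = L, N16 = H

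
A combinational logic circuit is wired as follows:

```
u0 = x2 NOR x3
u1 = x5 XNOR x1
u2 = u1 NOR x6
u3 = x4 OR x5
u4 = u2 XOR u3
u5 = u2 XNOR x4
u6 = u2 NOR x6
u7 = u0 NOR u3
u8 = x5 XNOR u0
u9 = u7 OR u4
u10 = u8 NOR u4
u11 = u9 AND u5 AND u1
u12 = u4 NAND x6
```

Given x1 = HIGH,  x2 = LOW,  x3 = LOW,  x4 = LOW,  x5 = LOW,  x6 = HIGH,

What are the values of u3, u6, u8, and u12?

u3 = LOW  u6 = LOW  u8 = LOW  u12 = HIGH

u0 = x2 NOR x3 = LOW NOR LOW = HIGH
u1 = x5 XNOR x1 = LOW XNOR HIGH = LOW
u2 = u1 NOR x6 = LOW NOR HIGH = LOW
u3 = x4 OR x5 = LOW OR LOW = LOW
u4 = u2 XOR u3 = LOW XOR LOW = LOW
u6 = u2 NOR x6 = LOW NOR HIGH = LOW
u8 = x5 XNOR u0 = LOW XNOR HIGH = LOW
u12 = u4 NAND x6 = LOW NAND HIGH = HIGH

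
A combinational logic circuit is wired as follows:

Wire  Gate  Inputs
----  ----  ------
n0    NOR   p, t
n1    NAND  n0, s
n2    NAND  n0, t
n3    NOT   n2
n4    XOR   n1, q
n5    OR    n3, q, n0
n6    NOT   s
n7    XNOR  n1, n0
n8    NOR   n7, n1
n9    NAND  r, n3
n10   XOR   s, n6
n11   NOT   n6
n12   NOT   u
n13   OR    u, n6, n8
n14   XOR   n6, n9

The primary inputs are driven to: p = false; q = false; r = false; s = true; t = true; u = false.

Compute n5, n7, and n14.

n5 = false, n7 = false, n14 = true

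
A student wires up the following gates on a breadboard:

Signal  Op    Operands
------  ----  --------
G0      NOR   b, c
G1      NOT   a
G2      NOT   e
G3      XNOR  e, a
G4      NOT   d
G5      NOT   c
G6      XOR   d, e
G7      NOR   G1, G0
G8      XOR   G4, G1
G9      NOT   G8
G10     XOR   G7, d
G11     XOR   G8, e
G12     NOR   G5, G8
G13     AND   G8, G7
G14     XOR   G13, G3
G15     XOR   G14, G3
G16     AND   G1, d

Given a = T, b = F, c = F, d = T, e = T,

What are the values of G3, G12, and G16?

G3 = T, G12 = F, G16 = F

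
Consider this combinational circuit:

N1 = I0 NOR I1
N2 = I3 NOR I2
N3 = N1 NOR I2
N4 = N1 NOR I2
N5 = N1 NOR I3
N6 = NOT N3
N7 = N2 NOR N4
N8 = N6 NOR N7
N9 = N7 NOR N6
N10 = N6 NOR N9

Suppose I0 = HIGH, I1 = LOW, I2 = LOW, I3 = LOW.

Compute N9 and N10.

N9 = HIGH; N10 = LOW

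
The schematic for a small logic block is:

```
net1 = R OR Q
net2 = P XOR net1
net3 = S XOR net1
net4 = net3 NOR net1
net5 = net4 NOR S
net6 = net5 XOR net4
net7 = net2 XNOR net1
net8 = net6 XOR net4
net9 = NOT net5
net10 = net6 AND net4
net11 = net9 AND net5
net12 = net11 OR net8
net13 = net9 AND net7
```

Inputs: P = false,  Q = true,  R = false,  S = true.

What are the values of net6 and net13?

net6 = false; net13 = true

net1 = R OR Q = false OR true = true
net2 = P XOR net1 = false XOR true = true
net3 = S XOR net1 = true XOR true = false
net4 = net3 NOR net1 = false NOR true = false
net5 = net4 NOR S = false NOR true = false
net6 = net5 XOR net4 = false XOR false = false
net7 = net2 XNOR net1 = true XNOR true = true
net9 = NOT net5 = NOT false = true
net13 = net9 AND net7 = true AND true = true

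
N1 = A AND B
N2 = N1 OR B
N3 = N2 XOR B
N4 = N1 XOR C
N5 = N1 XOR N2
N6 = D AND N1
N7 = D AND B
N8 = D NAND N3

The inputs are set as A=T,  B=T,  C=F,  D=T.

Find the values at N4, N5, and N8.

N4 = T, N5 = F, N8 = T

N1 = A AND B = T AND T = T
N2 = N1 OR B = T OR T = T
N3 = N2 XOR B = T XOR T = F
N4 = N1 XOR C = T XOR F = T
N5 = N1 XOR N2 = T XOR T = F
N8 = D NAND N3 = T NAND F = T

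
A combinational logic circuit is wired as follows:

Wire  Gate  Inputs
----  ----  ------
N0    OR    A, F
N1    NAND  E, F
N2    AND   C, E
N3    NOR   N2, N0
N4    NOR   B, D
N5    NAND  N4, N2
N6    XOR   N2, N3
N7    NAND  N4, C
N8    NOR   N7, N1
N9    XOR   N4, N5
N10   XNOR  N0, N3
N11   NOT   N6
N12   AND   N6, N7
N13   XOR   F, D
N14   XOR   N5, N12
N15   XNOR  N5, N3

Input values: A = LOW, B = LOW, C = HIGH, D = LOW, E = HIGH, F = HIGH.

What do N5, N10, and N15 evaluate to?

N5 = LOW  N10 = LOW  N15 = HIGH

N0 = A OR F = LOW OR HIGH = HIGH
N2 = C AND E = HIGH AND HIGH = HIGH
N3 = N2 NOR N0 = HIGH NOR HIGH = LOW
N4 = B NOR D = LOW NOR LOW = HIGH
N5 = N4 NAND N2 = HIGH NAND HIGH = LOW
N10 = N0 XNOR N3 = HIGH XNOR LOW = LOW
N15 = N5 XNOR N3 = LOW XNOR LOW = HIGH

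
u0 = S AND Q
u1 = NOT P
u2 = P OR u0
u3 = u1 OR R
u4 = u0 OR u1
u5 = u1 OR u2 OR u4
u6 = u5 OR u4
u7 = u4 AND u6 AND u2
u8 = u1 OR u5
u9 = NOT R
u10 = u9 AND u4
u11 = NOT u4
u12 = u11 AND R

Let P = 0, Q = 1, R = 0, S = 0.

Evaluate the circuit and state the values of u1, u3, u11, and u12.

u1 = 1, u3 = 1, u11 = 0, u12 = 0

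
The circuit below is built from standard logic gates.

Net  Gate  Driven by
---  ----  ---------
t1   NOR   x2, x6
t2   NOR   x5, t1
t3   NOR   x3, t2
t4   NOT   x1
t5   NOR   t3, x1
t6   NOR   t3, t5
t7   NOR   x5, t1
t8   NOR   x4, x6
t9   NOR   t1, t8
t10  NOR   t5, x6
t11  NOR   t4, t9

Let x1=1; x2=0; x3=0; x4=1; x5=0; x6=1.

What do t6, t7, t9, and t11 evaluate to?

t6 = 1, t7 = 1, t9 = 1, t11 = 0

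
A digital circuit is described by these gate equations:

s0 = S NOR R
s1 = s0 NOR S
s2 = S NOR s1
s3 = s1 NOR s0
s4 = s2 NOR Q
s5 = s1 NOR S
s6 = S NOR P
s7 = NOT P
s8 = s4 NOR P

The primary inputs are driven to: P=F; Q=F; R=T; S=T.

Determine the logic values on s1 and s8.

s0 = S NOR R = T NOR T = F
s1 = s0 NOR S = F NOR T = F
s2 = S NOR s1 = T NOR F = F
s4 = s2 NOR Q = F NOR F = T
s8 = s4 NOR P = T NOR F = F

s1 = F  s8 = F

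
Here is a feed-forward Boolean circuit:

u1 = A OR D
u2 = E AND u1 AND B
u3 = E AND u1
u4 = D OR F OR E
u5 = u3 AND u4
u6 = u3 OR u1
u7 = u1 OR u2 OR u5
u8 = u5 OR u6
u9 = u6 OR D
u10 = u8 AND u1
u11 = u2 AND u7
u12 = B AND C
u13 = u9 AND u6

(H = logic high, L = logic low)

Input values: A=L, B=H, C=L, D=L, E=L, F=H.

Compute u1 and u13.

u1 = A OR D = L OR L = L
u3 = E AND u1 = L AND L = L
u6 = u3 OR u1 = L OR L = L
u9 = u6 OR D = L OR L = L
u13 = u9 AND u6 = L AND L = L

u1 = L, u13 = L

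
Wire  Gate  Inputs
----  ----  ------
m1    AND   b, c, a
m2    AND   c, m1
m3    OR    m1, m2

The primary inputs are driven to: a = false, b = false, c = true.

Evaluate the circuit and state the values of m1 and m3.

m1 = false  m3 = false

m1 = b AND c AND a = false AND true AND false = false
m2 = c AND m1 = true AND false = false
m3 = m1 OR m2 = false OR false = false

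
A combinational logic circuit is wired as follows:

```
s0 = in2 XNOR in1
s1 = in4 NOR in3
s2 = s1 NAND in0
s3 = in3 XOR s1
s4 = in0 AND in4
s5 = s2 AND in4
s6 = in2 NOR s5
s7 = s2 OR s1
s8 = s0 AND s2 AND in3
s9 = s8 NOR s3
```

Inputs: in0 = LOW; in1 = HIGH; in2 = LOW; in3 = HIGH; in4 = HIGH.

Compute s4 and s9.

s4 = LOW; s9 = LOW

s0 = in2 XNOR in1 = LOW XNOR HIGH = LOW
s1 = in4 NOR in3 = HIGH NOR HIGH = LOW
s2 = s1 NAND in0 = LOW NAND LOW = HIGH
s3 = in3 XOR s1 = HIGH XOR LOW = HIGH
s4 = in0 AND in4 = LOW AND HIGH = LOW
s8 = s0 AND s2 AND in3 = LOW AND HIGH AND HIGH = LOW
s9 = s8 NOR s3 = LOW NOR HIGH = LOW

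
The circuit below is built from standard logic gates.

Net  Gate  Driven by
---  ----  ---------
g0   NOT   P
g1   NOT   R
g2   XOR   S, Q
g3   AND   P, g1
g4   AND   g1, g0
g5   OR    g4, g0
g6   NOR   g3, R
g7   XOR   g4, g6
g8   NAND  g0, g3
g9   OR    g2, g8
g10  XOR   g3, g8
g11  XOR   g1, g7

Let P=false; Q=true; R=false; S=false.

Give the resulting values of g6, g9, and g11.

g6 = true; g9 = true; g11 = true

g0 = NOT P = NOT false = true
g1 = NOT R = NOT false = true
g2 = S XOR Q = false XOR true = true
g3 = P AND g1 = false AND true = false
g4 = g1 AND g0 = true AND true = true
g6 = g3 NOR R = false NOR false = true
g7 = g4 XOR g6 = true XOR true = false
g8 = g0 NAND g3 = true NAND false = true
g9 = g2 OR g8 = true OR true = true
g11 = g1 XOR g7 = true XOR false = true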